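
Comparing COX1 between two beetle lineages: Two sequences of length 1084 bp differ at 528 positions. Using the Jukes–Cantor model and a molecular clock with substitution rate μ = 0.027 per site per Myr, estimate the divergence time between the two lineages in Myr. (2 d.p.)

14.56

p = 528/1084 ≈ 0.487085.
d = −(3/4) ln(1 − 4p/3) = −0.75 ln(1 − 0.649447) = −0.75 ln(0.350553)
  = −0.75 × (-1.048243) = 0.786182 substitutions/site.
Under a molecular clock d = 2μt, so t = d/(2μ) = 0.786182 / (2 × 0.027) = 14.56 Myr.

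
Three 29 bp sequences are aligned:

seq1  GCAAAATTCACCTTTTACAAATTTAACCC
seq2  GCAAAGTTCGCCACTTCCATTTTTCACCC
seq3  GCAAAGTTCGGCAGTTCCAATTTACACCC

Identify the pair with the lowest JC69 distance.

seq1–seq2: 8/29 differ, p = 0.276, d = 0.344.
seq1–seq3: 9/29 differ, p = 0.310, d = 0.401.
seq2–seq3: 4/29 differ, p = 0.138, d = 0.152.
The smallest distance is between seq2 and seq3.

seq2 and seq3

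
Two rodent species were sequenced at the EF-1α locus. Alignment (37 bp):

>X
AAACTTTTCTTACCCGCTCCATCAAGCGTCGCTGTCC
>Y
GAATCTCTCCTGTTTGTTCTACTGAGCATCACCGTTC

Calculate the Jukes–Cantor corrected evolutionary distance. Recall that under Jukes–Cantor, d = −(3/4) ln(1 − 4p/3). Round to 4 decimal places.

0.7845

The sequences differ at 18 of 37 sites, so p = 18/37 ≈ 0.486486.
d = −(3/4) ln(1 − 4p/3) = −0.75 ln(1 − 0.648648) = −0.75 ln(0.351352)
  = −0.75 × (-1.045967) = 0.784475 substitutions/site.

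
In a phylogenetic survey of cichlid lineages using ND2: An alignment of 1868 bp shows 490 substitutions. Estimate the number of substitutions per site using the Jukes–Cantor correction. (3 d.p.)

0.323

p = 490/1868 ≈ 0.262313.
d = −(3/4) ln(1 − 4p/3) = −0.75 ln(1 − 0.349751) = −0.75 ln(0.650249)
  = −0.75 × (-0.430400) = 0.322800 substitutions/site.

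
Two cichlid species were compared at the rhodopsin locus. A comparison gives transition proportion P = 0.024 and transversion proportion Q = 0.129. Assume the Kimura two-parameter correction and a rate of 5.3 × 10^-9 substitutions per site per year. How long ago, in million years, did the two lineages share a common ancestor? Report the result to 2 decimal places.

16.23

Under the Kimura two-parameter model, d = −½ ln(1 − 2P − Q) − ¼ ln(1 − 2Q).
1 − 2P − Q = 0.823, giving −½ ln(0.823) = 0.097400.
1 − 2Q = 0.742, giving −¼ ln(0.742) = 0.074602.
d = 0.097400 + 0.074602 = 0.172002.
Under a molecular clock d = 2μt, so t = d/(2μ) = 0.172002 / (2 × 5.3 × 10^-9) = 16.23 million years.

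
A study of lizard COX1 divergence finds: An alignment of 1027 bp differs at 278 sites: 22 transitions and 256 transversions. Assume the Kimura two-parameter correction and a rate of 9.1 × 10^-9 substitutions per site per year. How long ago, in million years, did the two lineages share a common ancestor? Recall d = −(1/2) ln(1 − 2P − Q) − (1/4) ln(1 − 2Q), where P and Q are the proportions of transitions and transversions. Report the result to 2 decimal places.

P = 22/1027 ≈ 0.021422 and Q = 256/1027 ≈ 0.24927.
Under the Kimura two-parameter model, d = −½ ln(1 − 2P − Q) − ¼ ln(1 − 2Q).
1 − 2P − Q = 0.707886, giving −½ ln(0.707886) = 0.172736.
1 − 2Q = 0.50146, giving −¼ ln(0.50146) = 0.172558.
d = 0.172736 + 0.172558 = 0.345294.
Under a molecular clock d = 2μt, so t = d/(2μ) = 0.345294 / (2 × 9.1 × 10^-9) = 18.97 million years.

18.97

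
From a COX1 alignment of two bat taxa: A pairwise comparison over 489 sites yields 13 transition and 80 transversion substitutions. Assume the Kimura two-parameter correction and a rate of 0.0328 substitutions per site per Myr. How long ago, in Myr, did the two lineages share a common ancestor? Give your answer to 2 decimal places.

P = 13/489 ≈ 0.026585 and Q = 80/489 ≈ 0.163599.
Under the Kimura two-parameter model, d = −½ ln(1 − 2P − Q) − ¼ ln(1 − 2Q).
1 − 2P − Q = 0.783231, giving −½ ln(0.783231) = 0.122164.
1 − 2Q = 0.672802, giving −¼ ln(0.672802) = 0.099076.
d = 0.122164 + 0.099076 = 0.221240.
Under a molecular clock d = 2μt, so t = d/(2μ) = 0.221240 / (2 × 0.0328) = 3.37 Myr.

3.37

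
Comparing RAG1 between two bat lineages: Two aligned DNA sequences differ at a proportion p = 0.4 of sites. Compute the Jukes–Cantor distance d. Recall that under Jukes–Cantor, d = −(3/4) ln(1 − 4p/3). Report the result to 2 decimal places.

d = −(3/4) ln(1 − 4p/3) = −0.75 ln(1 − 0.533333) = −0.75 ln(0.466667)
  = −0.75 × (-0.762139) = 0.571604 substitutions/site.

0.57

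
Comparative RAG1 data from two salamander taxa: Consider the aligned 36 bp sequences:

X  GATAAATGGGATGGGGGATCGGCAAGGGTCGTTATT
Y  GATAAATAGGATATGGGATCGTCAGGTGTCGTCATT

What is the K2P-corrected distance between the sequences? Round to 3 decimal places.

0.228

Of 36 sites, 4 differences are transitions and 3 are transversions, so P = 4/36 ≈ 0.111111 and Q = 3/36 ≈ 0.083333.
Under the Kimura two-parameter model, d = −½ ln(1 − 2P − Q) − ¼ ln(1 − 2Q).
1 − 2P − Q = 0.694445, giving −½ ln(0.694445) = 0.182321.
1 − 2Q = 0.833334, giving −¼ ln(0.833334) = 0.045580.
d = 0.182321 + 0.045580 = 0.227901.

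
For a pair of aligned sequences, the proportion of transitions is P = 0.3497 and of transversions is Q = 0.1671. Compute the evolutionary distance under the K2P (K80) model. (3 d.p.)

1.109

Under the Kimura two-parameter model, d = −½ ln(1 − 2P − Q) − ¼ ln(1 − 2Q).
1 − 2P − Q = 0.1335, giving −½ ln(0.1335) = 1.006827.
1 − 2Q = 0.6658, giving −¼ ln(0.6658) = 0.101691.
d = 1.006827 + 0.101691 = 1.108518.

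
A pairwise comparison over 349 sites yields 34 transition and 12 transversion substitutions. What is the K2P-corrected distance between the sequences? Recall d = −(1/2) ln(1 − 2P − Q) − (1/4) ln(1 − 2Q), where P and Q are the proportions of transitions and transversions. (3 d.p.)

0.148

P = 34/349 ≈ 0.097421 and Q = 12/349 ≈ 0.034384.
Under the Kimura two-parameter model, d = −½ ln(1 − 2P − Q) − ¼ ln(1 − 2Q).
1 − 2P − Q = 0.770774, giving −½ ln(0.770774) = 0.130180.
1 − 2Q = 0.931232, giving −¼ ln(0.931232) = 0.017812.
d = 0.130180 + 0.017812 = 0.147992.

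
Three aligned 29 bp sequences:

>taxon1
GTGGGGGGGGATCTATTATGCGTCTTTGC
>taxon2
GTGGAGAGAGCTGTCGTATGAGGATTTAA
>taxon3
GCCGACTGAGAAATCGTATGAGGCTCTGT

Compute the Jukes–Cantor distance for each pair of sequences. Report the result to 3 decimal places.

d(taxon1,taxon2) = 0.602, d(taxon1,taxon3) = 0.774, d(taxon2,taxon3) = 0.529

taxon1–taxon2: 12/29 sites differ → p ≈ 0.413793, d = −0.75 ln(1 − 0.551724) = 0.601760 ≈ 0.602.
taxon1–taxon3: 14/29 sites differ → p ≈ 0.482759, d = −0.75 ln(1 − 0.643679) = 0.773942 ≈ 0.774.
taxon2–taxon3: 11/29 sites differ → p ≈ 0.37931, d = −0.75 ln(1 − 0.505747) = 0.528531 ≈ 0.529.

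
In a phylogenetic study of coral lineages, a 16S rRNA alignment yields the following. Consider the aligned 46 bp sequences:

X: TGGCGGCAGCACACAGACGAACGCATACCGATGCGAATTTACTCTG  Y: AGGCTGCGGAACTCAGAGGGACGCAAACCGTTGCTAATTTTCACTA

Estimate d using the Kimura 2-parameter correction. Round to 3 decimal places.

0.356

Of 46 sites, 3 differences are transitions and 10 are transversions, so P = 3/46 ≈ 0.065217 and Q = 10/46 ≈ 0.217391.
Under the Kimura two-parameter model, d = −½ ln(1 − 2P − Q) − ¼ ln(1 − 2Q).
1 − 2P − Q = 0.652175, giving −½ ln(0.652175) = 0.213721.
1 − 2Q = 0.565218, giving −¼ ln(0.565218) = 0.142636.
d = 0.213721 + 0.142636 = 0.356357.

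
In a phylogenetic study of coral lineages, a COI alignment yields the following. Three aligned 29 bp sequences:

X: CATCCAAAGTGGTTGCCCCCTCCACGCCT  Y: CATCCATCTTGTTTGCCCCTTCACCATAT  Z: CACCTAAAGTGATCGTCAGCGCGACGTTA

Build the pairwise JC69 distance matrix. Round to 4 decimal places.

X–Y: 10/29 sites differ → p ≈ 0.344828, d = −0.75 ln(1 − 0.459771) = 0.461822 ≈ 0.4618.
X–Z: 12/29 sites differ → p ≈ 0.413793, d = −0.75 ln(1 − 0.551724) = 0.601760 ≈ 0.6018.
Y–Z: 17/29 sites differ → p ≈ 0.586207, d = −0.75 ln(1 − 0.781609) = 1.141101 ≈ 1.1411.

d(X,Y) = 0.4618, d(X,Z) = 0.6018, d(Y,Z) = 1.1411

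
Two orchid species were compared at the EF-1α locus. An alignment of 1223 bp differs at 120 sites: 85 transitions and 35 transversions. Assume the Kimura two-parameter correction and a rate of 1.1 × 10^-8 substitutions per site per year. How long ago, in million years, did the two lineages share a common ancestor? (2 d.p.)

4.84

P = 85/1223 ≈ 0.069501 and Q = 35/1223 ≈ 0.028618.
Under the Kimura two-parameter model, d = −½ ln(1 − 2P − Q) − ¼ ln(1 − 2Q).
1 − 2P − Q = 0.83238, giving −½ ln(0.83238) = 0.091733.
1 − 2Q = 0.942764, giving −¼ ln(0.942764) = 0.014735.
d = 0.091733 + 0.014735 = 0.106468.
Under a molecular clock d = 2μt, so t = d/(2μ) = 0.106468 / (2 × 1.1 × 10^-8) = 4.84 million years.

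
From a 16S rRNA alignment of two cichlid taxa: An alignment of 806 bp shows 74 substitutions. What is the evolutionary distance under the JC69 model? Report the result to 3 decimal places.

p = 74/806 ≈ 0.091811.
d = −(3/4) ln(1 − 4p/3) = −0.75 ln(1 − 0.122415) = −0.75 ln(0.877585)
  = −0.75 × (-0.130581) = 0.097936 substitutions/site.

0.098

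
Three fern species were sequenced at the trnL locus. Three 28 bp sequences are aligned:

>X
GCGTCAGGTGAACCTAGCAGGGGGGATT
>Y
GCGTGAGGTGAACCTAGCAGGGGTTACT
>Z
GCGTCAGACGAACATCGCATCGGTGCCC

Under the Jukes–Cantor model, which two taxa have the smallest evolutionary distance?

X and Y

X–Y: 4/28 differ, p = 0.143, d = 0.158.
X–Z: 10/28 differ, p = 0.357, d = 0.485.
Y–Z: 10/28 differ, p = 0.357, d = 0.485.
The smallest distance is between X and Y.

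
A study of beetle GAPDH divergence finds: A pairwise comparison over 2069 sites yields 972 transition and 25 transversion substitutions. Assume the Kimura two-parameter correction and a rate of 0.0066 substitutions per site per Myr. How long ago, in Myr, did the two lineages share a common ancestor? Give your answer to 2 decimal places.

115.22

P = 972/2069 ≈ 0.469792 and Q = 25/2069 ≈ 0.012083.
Under the Kimura two-parameter model, d = −½ ln(1 − 2P − Q) − ¼ ln(1 − 2Q).
1 − 2P − Q = 0.048333, giving −½ ln(0.048333) = 1.514820.
1 − 2Q = 0.975834, giving −¼ ln(0.975834) = 0.006116.
d = 1.514820 + 0.006116 = 1.520936.
Under a molecular clock d = 2μt, so t = d/(2μ) = 1.520936 / (2 × 0.0066) = 115.22 Myr.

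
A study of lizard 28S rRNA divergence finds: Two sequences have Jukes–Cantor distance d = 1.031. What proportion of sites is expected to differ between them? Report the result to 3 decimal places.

p = (3/4)(1 − e^(−4d/3)) = 0.75 × (1 − e^(-1.374667)) = 0.75 × (1 − 0.252924) = 0.560307.

0.560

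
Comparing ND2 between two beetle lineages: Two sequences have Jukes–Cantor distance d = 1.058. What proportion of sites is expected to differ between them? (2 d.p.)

p = (3/4)(1 − e^(−4d/3)) = 0.75 × (1 − e^(-1.410667)) = 0.75 × (1 − 0.243980) = 0.567015.

0.57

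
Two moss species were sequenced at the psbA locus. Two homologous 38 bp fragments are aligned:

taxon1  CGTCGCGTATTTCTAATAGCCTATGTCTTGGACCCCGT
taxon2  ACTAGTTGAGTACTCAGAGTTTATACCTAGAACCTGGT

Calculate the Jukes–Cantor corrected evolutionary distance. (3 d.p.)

0.749

The sequences differ at 18 of 38 sites, so p = 18/38 ≈ 0.473684.
d = −(3/4) ln(1 − 4p/3) = −0.75 ln(1 − 0.631579) = −0.75 ln(0.368421)
  = −0.75 × (-0.998529) = 0.748897 substitutions/site.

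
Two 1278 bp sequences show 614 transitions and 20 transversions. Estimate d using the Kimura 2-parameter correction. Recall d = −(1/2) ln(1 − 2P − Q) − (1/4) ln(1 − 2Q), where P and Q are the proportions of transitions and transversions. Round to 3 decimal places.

1.884

P = 614/1278 ≈ 0.480438 and Q = 20/1278 ≈ 0.015649.
Under the Kimura two-parameter model, d = −½ ln(1 − 2P − Q) − ¼ ln(1 − 2Q).
1 − 2P − Q = 0.023475, giving −½ ln(0.023475) = 1.875910.
1 − 2Q = 0.968702, giving −¼ ln(0.968702) = 0.007950.
d = 1.875910 + 0.007950 = 1.883860.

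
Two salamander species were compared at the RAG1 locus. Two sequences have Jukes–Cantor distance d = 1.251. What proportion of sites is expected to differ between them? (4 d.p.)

0.6085

p = (3/4)(1 − e^(−4d/3)) = 0.75 × (1 − e^(-1.668)) = 0.75 × (1 − 0.188624) = 0.608532.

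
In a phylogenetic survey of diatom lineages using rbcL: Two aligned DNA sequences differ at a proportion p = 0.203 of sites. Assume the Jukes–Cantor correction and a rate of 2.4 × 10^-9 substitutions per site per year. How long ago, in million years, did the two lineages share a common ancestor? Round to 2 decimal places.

d = −(3/4) ln(1 − 4p/3) = −0.75 ln(1 − 0.270667) = −0.75 ln(0.729333)
  = −0.75 × (-0.315625) = 0.236719 substitutions/site.
Under a molecular clock d = 2μt, so t = d/(2μ) = 0.236719 / (2 × 2.4 × 10^-9) = 49.32 million years.

49.32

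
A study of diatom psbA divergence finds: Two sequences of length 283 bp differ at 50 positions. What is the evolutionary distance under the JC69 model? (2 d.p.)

p = 50/283 ≈ 0.176678.
d = −(3/4) ln(1 − 4p/3) = −0.75 ln(1 − 0.235571) = −0.75 ln(0.764429)
  = −0.75 × (-0.268626) = 0.201470 substitutions/site.

0.20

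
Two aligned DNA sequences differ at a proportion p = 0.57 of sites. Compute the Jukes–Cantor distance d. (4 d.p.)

d = −(3/4) ln(1 − 4p/3) = −0.75 ln(1 − 0.76) = −0.75 ln(0.24)
  = −0.75 × (-1.427116) = 1.070337 substitutions/site.

1.0703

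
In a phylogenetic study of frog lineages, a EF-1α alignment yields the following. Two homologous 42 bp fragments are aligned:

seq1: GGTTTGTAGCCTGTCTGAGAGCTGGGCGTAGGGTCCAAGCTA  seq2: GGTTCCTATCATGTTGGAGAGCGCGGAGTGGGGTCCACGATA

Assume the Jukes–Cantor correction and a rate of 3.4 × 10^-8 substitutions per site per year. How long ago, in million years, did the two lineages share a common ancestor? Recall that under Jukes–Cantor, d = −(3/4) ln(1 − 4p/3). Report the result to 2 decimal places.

The sequences differ at 12 of 42 sites, so p = 12/42 ≈ 0.285714.
d = −(3/4) ln(1 − 4p/3) = −0.75 ln(1 − 0.380952) = −0.75 ln(0.619048)
  = −0.75 × (-0.479572) = 0.359679 substitutions/site.
Under a molecular clock d = 2μt, so t = d/(2μ) = 0.359679 / (2 × 3.4 × 10^-8) = 5.29 million years.

5.29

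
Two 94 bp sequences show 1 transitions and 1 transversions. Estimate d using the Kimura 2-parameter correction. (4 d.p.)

0.0216

P = 1/94 ≈ 0.010638 and Q = 1/94 ≈ 0.010638.
Under the Kimura two-parameter model, d = −½ ln(1 − 2P − Q) − ¼ ln(1 − 2Q).
1 − 2P − Q = 0.968086, giving −½ ln(0.968086) = 0.016217.
1 − 2Q = 0.978724, giving −¼ ln(0.978724) = 0.005376.
d = 0.016217 + 0.005376 = 0.021593.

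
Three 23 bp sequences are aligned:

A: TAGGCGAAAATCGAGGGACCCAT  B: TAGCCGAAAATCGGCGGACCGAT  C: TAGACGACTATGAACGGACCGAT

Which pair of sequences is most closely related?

A and B

A–B: 4/23 differ, p = 0.174, d = 0.198.
A–C: 7/23 differ, p = 0.304, d = 0.390.
B–C: 6/23 differ, p = 0.261, d = 0.321.
The smallest distance is between A and B.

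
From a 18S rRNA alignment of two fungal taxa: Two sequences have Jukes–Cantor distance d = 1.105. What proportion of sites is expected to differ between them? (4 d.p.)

0.5781

p = (3/4)(1 − e^(−4d/3)) = 0.75 × (1 − e^(-1.473333)) = 0.75 × (1 − 0.229160) = 0.578130.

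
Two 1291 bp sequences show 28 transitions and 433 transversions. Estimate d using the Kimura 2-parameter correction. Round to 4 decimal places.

P = 28/1291 ≈ 0.021689 and Q = 433/1291 ≈ 0.335399.
Under the Kimura two-parameter model, d = −½ ln(1 − 2P − Q) − ¼ ln(1 − 2Q).
1 − 2P − Q = 0.621223, giving −½ ln(0.621223) = 0.238033.
1 − 2Q = 0.329202, giving −¼ ln(0.329202) = 0.277771.
d = 0.238033 + 0.277771 = 0.515804.

0.5158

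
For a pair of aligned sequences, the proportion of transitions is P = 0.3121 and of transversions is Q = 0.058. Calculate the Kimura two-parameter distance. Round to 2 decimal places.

0.60

Under the Kimura two-parameter model, d = −½ ln(1 − 2P − Q) − ¼ ln(1 − 2Q).
1 − 2P − Q = 0.3178, giving −½ ln(0.3178) = 0.573167.
1 − 2Q = 0.884, giving −¼ ln(0.884) = 0.030825.
d = 0.573167 + 0.030825 = 0.603992.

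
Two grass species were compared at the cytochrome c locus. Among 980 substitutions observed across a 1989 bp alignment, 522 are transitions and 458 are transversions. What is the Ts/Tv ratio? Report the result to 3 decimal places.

1.140

R = 522/458 = 1.139737… ≈ 1.140 (to 3 d.p.).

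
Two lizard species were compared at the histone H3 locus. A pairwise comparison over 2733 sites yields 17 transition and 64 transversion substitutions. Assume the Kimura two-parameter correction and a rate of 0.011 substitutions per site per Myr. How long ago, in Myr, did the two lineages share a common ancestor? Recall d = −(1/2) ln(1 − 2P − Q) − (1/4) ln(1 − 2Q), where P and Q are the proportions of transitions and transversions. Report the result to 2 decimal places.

P = 17/2733 ≈ 0.00622 and Q = 64/2733 ≈ 0.023417.
Under the Kimura two-parameter model, d = −½ ln(1 − 2P − Q) − ¼ ln(1 − 2Q).
1 − 2P − Q = 0.964143, giving −½ ln(0.964143) = 0.018258.
1 − 2Q = 0.953166, giving −¼ ln(0.953166) = 0.011992.
d = 0.018258 + 0.011992 = 0.030250.
Under a molecular clock d = 2μt, so t = d/(2μ) = 0.030250 / (2 × 0.011) = 1.38 Myr.

1.38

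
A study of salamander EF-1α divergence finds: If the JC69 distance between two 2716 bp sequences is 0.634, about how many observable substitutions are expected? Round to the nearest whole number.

Invert JC69: p = (3/4)(1 − e^(−4d/3)) = 0.75 × (1 − e^(-0.845333)) = 0.75 × (1 − 0.429414) = 0.427940.
Expected differing sites = pL ≈ 0.427940 × 2716 = 1162.28504 ≈ 1162.

1162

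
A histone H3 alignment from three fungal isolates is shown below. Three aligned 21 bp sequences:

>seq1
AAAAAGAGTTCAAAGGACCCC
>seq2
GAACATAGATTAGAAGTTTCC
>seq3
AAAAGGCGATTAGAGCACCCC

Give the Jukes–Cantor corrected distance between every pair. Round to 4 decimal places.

d(seq1,seq2) = 0.7557, d(seq1,seq3) = 0.3597, d(seq2,seq3) = 0.7557

seq1–seq2: 10/21 sites differ → p ≈ 0.47619, d = −0.75 ln(1 − 0.63492) = 0.755729 ≈ 0.7557.
seq1–seq3: 6/21 sites differ → p ≈ 0.285714, d = −0.75 ln(1 − 0.380952) = 0.359679 ≈ 0.3597.
seq2–seq3: 10/21 sites differ → p ≈ 0.47619, d = −0.75 ln(1 − 0.63492) = 0.755729 ≈ 0.7557.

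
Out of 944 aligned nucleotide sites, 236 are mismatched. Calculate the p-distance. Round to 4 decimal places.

p = 236/944 = 0.2500.

0.2500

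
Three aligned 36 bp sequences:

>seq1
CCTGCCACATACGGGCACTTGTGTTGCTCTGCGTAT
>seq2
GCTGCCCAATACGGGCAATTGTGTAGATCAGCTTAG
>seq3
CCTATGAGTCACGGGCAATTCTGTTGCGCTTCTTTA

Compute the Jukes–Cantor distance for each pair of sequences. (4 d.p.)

d(seq1,seq2) = 0.3041, d(seq1,seq3) = 0.4926, d(seq2,seq3) = 0.6735

seq1–seq2: 9/36 sites differ → p = 0.25, d = −0.75 ln(1 − 0.333333) = 0.304098 ≈ 0.3041.
seq1–seq3: 13/36 sites differ → p ≈ 0.361111, d = −0.75 ln(1 − 0.481481) = 0.492584 ≈ 0.4926.
seq2–seq3: 16/36 sites differ → p ≈ 0.444444, d = −0.75 ln(1 − 0.592592) = 0.673455 ≈ 0.6735.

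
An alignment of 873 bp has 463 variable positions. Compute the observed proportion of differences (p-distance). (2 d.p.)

0.53

p = 463/873 = 0.530355… ≈ 0.53 (to 2 d.p.).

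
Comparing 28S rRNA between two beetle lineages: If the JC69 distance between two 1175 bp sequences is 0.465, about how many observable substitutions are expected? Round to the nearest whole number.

Invert JC69: p = (3/4)(1 − e^(−4d/3)) = 0.75 × (1 − e^(-0.62)) = 0.75 × (1 − 0.537944) = 0.346542.
Expected differing sites = pL ≈ 0.346542 × 1175 = 407.18685 ≈ 407.

407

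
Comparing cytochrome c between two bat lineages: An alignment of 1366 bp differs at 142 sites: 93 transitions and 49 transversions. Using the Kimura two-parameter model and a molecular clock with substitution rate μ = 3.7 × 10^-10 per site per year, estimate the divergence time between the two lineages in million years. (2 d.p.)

152.71

P = 93/1366 ≈ 0.068082 and Q = 49/1366 ≈ 0.035871.
Under the Kimura two-parameter model, d = −½ ln(1 − 2P − Q) − ¼ ln(1 − 2Q).
1 − 2P − Q = 0.827965, giving −½ ln(0.827965) = 0.094392.
1 − 2Q = 0.928258, giving −¼ ln(0.928258) = 0.018611.
d = 0.094392 + 0.018611 = 0.113003.
Under a molecular clock d = 2μt, so t = d/(2μ) = 0.113003 / (2 × 3.7 × 10^-10) = 152.71 million years.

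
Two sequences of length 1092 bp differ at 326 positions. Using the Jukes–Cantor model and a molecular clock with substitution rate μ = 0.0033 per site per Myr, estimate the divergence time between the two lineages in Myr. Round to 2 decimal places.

p = 326/1092 ≈ 0.298535.
d = −(3/4) ln(1 − 4p/3) = −0.75 ln(1 − 0.398047) = −0.75 ln(0.601953)
  = −0.75 × (-0.507576) = 0.380682 substitutions/site.
Under a molecular clock d = 2μt, so t = d/(2μ) = 0.380682 / (2 × 0.0033) = 57.68 Myr.

57.68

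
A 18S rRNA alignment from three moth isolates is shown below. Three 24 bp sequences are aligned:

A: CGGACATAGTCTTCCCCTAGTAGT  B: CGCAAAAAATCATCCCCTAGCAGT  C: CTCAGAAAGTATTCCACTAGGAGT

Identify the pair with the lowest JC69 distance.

A–B: 6/24 differ, p = 0.250, d = 0.304.
A–C: 7/24 differ, p = 0.292, d = 0.369.
B–C: 7/24 differ, p = 0.292, d = 0.369.
The smallest distance is between A and B.

A and B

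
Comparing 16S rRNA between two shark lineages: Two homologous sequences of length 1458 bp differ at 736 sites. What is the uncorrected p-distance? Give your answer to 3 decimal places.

0.505

p = 736/1458 = 0.504801… ≈ 0.505 (to 3 d.p.).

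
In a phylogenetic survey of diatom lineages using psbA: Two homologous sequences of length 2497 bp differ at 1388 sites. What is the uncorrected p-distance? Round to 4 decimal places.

p = 1388/2497 = 0.555867… ≈ 0.5559 (to 4 d.p.).

0.5559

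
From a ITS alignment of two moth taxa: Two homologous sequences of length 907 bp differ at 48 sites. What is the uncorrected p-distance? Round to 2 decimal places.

p = 48/907 = 0.052921… ≈ 0.05 (to 2 d.p.).

0.05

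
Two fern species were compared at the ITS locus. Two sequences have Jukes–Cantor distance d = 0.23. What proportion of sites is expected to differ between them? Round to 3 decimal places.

0.198

p = (3/4)(1 − e^(−4d/3)) = 0.75 × (1 − e^(-0.306667)) = 0.75 × (1 − 0.735896) = 0.198078.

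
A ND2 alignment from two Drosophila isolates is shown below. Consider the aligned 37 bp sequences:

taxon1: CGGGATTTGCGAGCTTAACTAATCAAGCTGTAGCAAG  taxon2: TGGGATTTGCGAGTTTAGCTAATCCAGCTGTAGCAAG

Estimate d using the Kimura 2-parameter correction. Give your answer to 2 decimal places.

0.12

Of 37 sites, 3 differences are transitions and 1 are transversions, so P = 3/37 ≈ 0.081081 and Q = 1/37 ≈ 0.027027.
Under the Kimura two-parameter model, d = −½ ln(1 − 2P − Q) − ¼ ln(1 − 2Q).
1 − 2P − Q = 0.810811, giving −½ ln(0.810811) = 0.104860.
1 − 2Q = 0.945946, giving −¼ ln(0.945946) = 0.013892.
d = 0.104860 + 0.013892 = 0.118752.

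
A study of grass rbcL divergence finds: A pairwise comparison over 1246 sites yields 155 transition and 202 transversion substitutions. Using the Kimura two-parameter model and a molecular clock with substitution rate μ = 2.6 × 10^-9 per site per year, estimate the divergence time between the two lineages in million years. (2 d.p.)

P = 155/1246 ≈ 0.124398 and Q = 202/1246 ≈ 0.162119.
Under the Kimura two-parameter model, d = −½ ln(1 − 2P − Q) − ¼ ln(1 − 2Q).
1 − 2P − Q = 0.589085, giving −½ ln(0.589085) = 0.264592.
1 − 2Q = 0.675762, giving −¼ ln(0.675762) = 0.097979.
d = 0.264592 + 0.097979 = 0.362571.
Under a molecular clock d = 2μt, so t = d/(2μ) = 0.362571 / (2 × 2.6 × 10^-9) = 69.73 million years.

69.73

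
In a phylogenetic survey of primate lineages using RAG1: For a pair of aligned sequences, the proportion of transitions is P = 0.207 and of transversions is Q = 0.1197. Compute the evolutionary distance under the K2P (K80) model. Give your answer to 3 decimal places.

0.450

Under the Kimura two-parameter model, d = −½ ln(1 − 2P − Q) − ¼ ln(1 − 2Q).
1 − 2P − Q = 0.4663, giving −½ ln(0.4663) = 0.381463.
1 − 2Q = 0.7606, giving −¼ ln(0.7606) = 0.068412.
d = 0.381463 + 0.068412 = 0.449875.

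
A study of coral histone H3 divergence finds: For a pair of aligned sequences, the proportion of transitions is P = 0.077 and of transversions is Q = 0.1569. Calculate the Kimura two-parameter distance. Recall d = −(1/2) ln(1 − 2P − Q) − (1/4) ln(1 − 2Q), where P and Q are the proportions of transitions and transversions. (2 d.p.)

0.28

Under the Kimura two-parameter model, d = −½ ln(1 − 2P − Q) − ¼ ln(1 − 2Q).
1 − 2P − Q = 0.6891, giving −½ ln(0.6891) = 0.186184.
1 − 2Q = 0.6862, giving −¼ ln(0.6862) = 0.094147.
d = 0.186184 + 0.094147 = 0.280331.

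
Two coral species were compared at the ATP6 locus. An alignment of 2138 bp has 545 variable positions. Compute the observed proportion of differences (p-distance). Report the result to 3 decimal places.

p = 545/2138 = 0.254911… ≈ 0.255 (to 3 d.p.).

0.255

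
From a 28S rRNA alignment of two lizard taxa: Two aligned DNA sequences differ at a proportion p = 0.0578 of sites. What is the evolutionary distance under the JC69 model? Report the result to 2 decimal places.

d = −(3/4) ln(1 − 4p/3) = −0.75 ln(1 − 0.077067) = −0.75 ln(0.922933)
  = −0.75 × (-0.080199) = 0.060149 substitutions/site.

0.06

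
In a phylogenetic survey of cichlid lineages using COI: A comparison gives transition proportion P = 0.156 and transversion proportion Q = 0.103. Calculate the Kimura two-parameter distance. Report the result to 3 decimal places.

Under the Kimura two-parameter model, d = −½ ln(1 − 2P − Q) − ¼ ln(1 − 2Q).
1 − 2P − Q = 0.585, giving −½ ln(0.585) = 0.268072.
1 − 2Q = 0.794, giving −¼ ln(0.794) = 0.057668.
d = 0.268072 + 0.057668 = 0.325740.

0.326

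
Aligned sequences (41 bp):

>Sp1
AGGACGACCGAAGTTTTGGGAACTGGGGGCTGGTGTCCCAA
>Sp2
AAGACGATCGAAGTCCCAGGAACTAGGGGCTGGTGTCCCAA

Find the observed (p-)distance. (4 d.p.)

0.1707

The sequences differ at 7 of 41 positions (sites 2, 8, 15, 16, 17, 18, 25).
p = 7/41 = 0.170731… ≈ 0.1707 (to 4 d.p.).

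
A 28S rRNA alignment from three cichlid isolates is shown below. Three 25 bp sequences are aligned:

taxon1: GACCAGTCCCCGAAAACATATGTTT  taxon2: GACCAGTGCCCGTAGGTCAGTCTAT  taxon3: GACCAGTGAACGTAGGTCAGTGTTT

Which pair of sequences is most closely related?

taxon2 and taxon3

taxon1–taxon2: 10/25 differ, p = 0.400, d = 0.572.
taxon1–taxon3: 10/25 differ, p = 0.400, d = 0.572.
taxon2–taxon3: 4/25 differ, p = 0.160, d = 0.180.
The smallest distance is between taxon2 and taxon3.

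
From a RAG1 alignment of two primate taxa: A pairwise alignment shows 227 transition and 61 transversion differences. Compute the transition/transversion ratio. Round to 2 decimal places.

3.72

R = 227/61 = 3.721311… ≈ 3.72 (to 2 d.p.).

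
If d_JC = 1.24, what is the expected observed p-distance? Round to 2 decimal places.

p = (3/4)(1 − e^(−4d/3)) = 0.75 × (1 − e^(-1.653333)) = 0.75 × (1 − 0.191411) = 0.606442.

0.61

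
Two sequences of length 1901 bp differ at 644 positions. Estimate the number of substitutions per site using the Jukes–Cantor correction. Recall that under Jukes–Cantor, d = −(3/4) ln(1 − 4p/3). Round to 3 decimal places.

0.451

p = 644/1901 ≈ 0.338769.
d = −(3/4) ln(1 − 4p/3) = −0.75 ln(1 − 0.451692) = −0.75 ln(0.548308)
  = −0.75 × (-0.600918) = 0.450689 substitutions/site.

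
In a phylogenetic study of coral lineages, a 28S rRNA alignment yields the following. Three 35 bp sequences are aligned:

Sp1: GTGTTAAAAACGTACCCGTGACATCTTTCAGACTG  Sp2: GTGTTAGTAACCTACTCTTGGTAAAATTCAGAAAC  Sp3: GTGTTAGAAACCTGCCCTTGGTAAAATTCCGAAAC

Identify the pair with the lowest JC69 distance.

Sp2 and Sp3

Sp1–Sp2: 13/35 differ, p = 0.371, d = 0.513.
Sp1–Sp3: 13/35 differ, p = 0.371, d = 0.513.
Sp2–Sp3: 4/35 differ, p = 0.114, d = 0.124.
The smallest distance is between Sp2 and Sp3.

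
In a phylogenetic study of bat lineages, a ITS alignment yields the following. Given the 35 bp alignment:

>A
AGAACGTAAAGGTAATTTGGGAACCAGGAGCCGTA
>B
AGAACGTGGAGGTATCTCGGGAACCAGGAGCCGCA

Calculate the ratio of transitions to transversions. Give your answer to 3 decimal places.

Transitions are A↔G and C↔T; transversions are all other mismatches.
Transitions: 5. Transversions: 1.
R = 5/1 = 5.000.

5.000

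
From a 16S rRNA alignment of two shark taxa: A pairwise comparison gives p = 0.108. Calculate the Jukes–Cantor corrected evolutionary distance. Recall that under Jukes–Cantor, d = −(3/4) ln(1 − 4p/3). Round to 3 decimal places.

d = −(3/4) ln(1 − 4p/3) = −0.75 ln(1 − 0.144) = −0.75 ln(0.856)
  = −0.75 × (-0.155485) = 0.116614 substitutions/site.

0.117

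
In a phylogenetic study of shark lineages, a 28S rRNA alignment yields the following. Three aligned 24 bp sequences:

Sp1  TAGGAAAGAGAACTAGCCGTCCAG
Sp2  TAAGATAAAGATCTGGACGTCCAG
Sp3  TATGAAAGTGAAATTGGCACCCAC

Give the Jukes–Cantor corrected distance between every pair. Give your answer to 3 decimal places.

Sp1–Sp2: 6/24 sites differ → p = 0.25, d = −0.75 ln(1 − 0.333333) = 0.304098 ≈ 0.304.
Sp1–Sp3: 8/24 sites differ → p ≈ 0.333333, d = −0.75 ln(1 − 0.444444) = 0.440839 ≈ 0.441.
Sp2–Sp3: 11/24 sites differ → p ≈ 0.458333, d = −0.75 ln(1 − 0.611111) = 0.708346 ≈ 0.708.

d(Sp1,Sp2) = 0.304, d(Sp1,Sp3) = 0.441, d(Sp2,Sp3) = 0.708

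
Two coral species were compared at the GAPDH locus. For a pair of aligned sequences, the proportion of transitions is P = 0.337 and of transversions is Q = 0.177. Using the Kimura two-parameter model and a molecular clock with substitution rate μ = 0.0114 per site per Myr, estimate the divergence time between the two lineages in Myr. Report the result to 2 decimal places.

46.54

Under the Kimura two-parameter model, d = −½ ln(1 − 2P − Q) − ¼ ln(1 − 2Q).
1 − 2P − Q = 0.149, giving −½ ln(0.149) = 0.951904.
1 − 2Q = 0.646, giving −¼ ln(0.646) = 0.109239.
d = 0.951904 + 0.109239 = 1.061143.
Under a molecular clock d = 2μt, so t = d/(2μ) = 1.061143 / (2 × 0.0114) = 46.54 Myr.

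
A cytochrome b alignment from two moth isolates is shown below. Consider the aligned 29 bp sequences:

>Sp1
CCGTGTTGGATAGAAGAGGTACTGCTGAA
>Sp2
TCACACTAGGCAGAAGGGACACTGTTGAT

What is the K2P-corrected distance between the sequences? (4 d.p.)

1.0084

Of 29 sites, 12 differences are transitions and 1 are transversions, so P = 12/29 ≈ 0.413793 and Q = 1/29 ≈ 0.034483.
Under the Kimura two-parameter model, d = −½ ln(1 − 2P − Q) − ¼ ln(1 − 2Q).
1 − 2P − Q = 0.137931, giving −½ ln(0.137931) = 0.990501.
1 − 2Q = 0.931034, giving −¼ ln(0.931034) = 0.017865.
d = 0.990501 + 0.017865 = 1.008366.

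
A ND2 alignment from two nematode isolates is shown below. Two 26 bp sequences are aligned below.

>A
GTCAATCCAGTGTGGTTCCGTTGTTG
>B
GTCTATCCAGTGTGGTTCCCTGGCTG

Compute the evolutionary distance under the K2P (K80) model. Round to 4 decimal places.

Of 26 sites, 1 differences are transitions and 3 are transversions, so P = 1/26 ≈ 0.038462 and Q = 3/26 ≈ 0.115385.
Under the Kimura two-parameter model, d = −½ ln(1 − 2P − Q) − ¼ ln(1 − 2Q).
1 − 2P − Q = 0.807691, giving −½ ln(0.807691) = 0.106788.
1 − 2Q = 0.76923, giving −¼ ln(0.76923) = 0.065591.
d = 0.106788 + 0.065591 = 0.172379.

0.1724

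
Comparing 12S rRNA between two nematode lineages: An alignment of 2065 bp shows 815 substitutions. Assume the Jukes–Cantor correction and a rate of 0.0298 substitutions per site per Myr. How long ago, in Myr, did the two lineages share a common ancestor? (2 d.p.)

9.40

p = 815/2065 ≈ 0.394673.
d = −(3/4) ln(1 − 4p/3) = −0.75 ln(1 − 0.526231) = −0.75 ln(0.473769)
  = −0.75 × (-0.747035) = 0.560276 substitutions/site.
Under a molecular clock d = 2μt, so t = d/(2μ) = 0.560276 / (2 × 0.0298) = 9.40 Myr.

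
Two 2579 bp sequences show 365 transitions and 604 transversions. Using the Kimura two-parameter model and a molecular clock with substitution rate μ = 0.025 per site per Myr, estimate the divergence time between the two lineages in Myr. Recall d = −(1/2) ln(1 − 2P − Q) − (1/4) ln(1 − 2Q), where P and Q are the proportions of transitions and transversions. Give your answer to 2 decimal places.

10.44

P = 365/2579 ≈ 0.141528 and Q = 604/2579 ≈ 0.234199.
Under the Kimura two-parameter model, d = −½ ln(1 − 2P − Q) − ¼ ln(1 − 2Q).
1 − 2P − Q = 0.482745, giving −½ ln(0.482745) = 0.364133.
1 − 2Q = 0.531602, giving −¼ ln(0.531602) = 0.157965.
d = 0.364133 + 0.157965 = 0.522098.
Under a molecular clock d = 2μt, so t = d/(2μ) = 0.522098 / (2 × 0.025) = 10.44 Myr.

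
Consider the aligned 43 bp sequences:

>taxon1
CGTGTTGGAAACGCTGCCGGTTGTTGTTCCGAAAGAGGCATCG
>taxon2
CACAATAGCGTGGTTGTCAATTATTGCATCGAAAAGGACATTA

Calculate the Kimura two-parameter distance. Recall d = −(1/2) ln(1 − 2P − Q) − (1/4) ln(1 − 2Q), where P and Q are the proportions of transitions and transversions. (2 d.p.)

Of 43 sites, 17 differences are transitions and 5 are transversions, so P = 17/43 ≈ 0.395349 and Q = 5/43 ≈ 0.116279.
Under the Kimura two-parameter model, d = −½ ln(1 − 2P − Q) − ¼ ln(1 − 2Q).
1 − 2P − Q = 0.093023, giving −½ ln(0.093023) = 1.187454.
1 − 2Q = 0.767442, giving −¼ ln(0.767442) = 0.066173.
d = 1.187454 + 0.066173 = 1.253627.

1.25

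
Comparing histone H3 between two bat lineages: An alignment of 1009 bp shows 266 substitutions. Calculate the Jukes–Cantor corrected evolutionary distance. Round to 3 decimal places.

p = 266/1009 ≈ 0.263627.
d = −(3/4) ln(1 − 4p/3) = −0.75 ln(1 − 0.351503) = −0.75 ln(0.648497)
  = −0.75 × (-0.433098) = 0.324824 substitutions/site.

0.325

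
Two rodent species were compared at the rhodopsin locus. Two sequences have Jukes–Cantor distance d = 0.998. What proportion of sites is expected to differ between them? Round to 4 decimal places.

p = (3/4)(1 − e^(−4d/3)) = 0.75 × (1 − e^(-1.330667)) = 0.75 × (1 − 0.264301) = 0.551774.

0.5518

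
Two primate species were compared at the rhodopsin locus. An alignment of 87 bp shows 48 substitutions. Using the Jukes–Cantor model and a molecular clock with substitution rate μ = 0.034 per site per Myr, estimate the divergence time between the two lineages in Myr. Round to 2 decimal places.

14.67

p = 48/87 ≈ 0.551724.
d = −(3/4) ln(1 − 4p/3) = −0.75 ln(1 − 0.735632) = −0.75 ln(0.264368)
  = −0.75 × (-1.330413) = 0.997810 substitutions/site.
Under a molecular clock d = 2μt, so t = d/(2μ) = 0.997810 / (2 × 0.034) = 14.67 Myr.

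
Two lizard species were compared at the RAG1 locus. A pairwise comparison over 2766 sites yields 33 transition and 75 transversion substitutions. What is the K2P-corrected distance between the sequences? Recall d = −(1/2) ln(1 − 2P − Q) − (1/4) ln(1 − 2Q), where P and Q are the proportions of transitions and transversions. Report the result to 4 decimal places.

0.0401

P = 33/2766 ≈ 0.011931 and Q = 75/2766 ≈ 0.027115.
Under the Kimura two-parameter model, d = −½ ln(1 − 2P − Q) − ¼ ln(1 − 2Q).
1 − 2P − Q = 0.949023, giving −½ ln(0.949023) = 0.026161.
1 − 2Q = 0.94577, giving −¼ ln(0.94577) = 0.013939.
d = 0.026161 + 0.013939 = 0.040100.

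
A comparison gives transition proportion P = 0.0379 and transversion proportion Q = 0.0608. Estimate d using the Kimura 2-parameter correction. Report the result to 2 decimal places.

Under the Kimura two-parameter model, d = −½ ln(1 − 2P − Q) − ¼ ln(1 − 2Q).
1 − 2P − Q = 0.8634, giving −½ ln(0.8634) = 0.073439.
1 − 2Q = 0.8784, giving −¼ ln(0.8784) = 0.032413.
d = 0.073439 + 0.032413 = 0.105852.

0.11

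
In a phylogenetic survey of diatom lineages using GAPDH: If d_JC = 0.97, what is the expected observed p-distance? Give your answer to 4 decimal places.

0.5442

p = (3/4)(1 − e^(−4d/3)) = 0.75 × (1 − e^(-1.293333)) = 0.75 × (1 − 0.274355) = 0.544234.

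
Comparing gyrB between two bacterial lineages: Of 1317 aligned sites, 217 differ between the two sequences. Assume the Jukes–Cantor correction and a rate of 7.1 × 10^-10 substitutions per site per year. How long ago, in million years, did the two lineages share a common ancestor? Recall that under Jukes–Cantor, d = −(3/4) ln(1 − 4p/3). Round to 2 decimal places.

131.02

p = 217/1317 ≈ 0.164768.
d = −(3/4) ln(1 − 4p/3) = −0.75 ln(1 − 0.219691) = −0.75 ln(0.780309)
  = −0.75 × (-0.248065) = 0.186049 substitutions/site.
Under a molecular clock d = 2μt, so t = d/(2μ) = 0.186049 / (2 × 7.1 × 10^-10) = 131.02 million years.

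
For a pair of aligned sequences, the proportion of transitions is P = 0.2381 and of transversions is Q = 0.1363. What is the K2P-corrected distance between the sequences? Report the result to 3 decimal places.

Under the Kimura two-parameter model, d = −½ ln(1 − 2P − Q) − ¼ ln(1 − 2Q).
1 − 2P − Q = 0.3875, giving −½ ln(0.3875) = 0.474020.
1 − 2Q = 0.7274, giving −¼ ln(0.7274) = 0.079570.
d = 0.474020 + 0.079570 = 0.553590.

0.554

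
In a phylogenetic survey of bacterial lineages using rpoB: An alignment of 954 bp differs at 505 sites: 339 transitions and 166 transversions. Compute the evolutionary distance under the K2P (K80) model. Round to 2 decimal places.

P = 339/954 ≈ 0.355346 and Q = 166/954 ≈ 0.174004.
Under the Kimura two-parameter model, d = −½ ln(1 − 2P − Q) − ¼ ln(1 − 2Q).
1 − 2P − Q = 0.115304, giving −½ ln(0.115304) = 1.080092.
1 − 2Q = 0.651992, giving −¼ ln(0.651992) = 0.106931.
d = 1.080092 + 0.106931 = 1.187023.

1.19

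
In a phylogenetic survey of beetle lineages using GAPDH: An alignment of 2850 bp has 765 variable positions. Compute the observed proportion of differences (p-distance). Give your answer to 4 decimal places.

p = 765/2850 = 0.268421… ≈ 0.2684 (to 4 d.p.).

0.2684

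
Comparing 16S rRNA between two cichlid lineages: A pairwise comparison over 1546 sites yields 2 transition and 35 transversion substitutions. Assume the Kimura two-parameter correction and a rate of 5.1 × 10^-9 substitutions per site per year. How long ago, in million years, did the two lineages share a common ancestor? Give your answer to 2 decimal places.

2.39

P = 2/1546 ≈ 0.001294 and Q = 35/1546 ≈ 0.022639.
Under the Kimura two-parameter model, d = −½ ln(1 − 2P − Q) − ¼ ln(1 − 2Q).
1 − 2P − Q = 0.974773, giving −½ ln(0.974773) = 0.012775.
1 − 2Q = 0.954722, giving −¼ ln(0.954722) = 0.011584.
d = 0.012775 + 0.011584 = 0.024359.
Under a molecular clock d = 2μt, so t = d/(2μ) = 0.024359 / (2 × 5.1 × 10^-9) = 2.39 million years.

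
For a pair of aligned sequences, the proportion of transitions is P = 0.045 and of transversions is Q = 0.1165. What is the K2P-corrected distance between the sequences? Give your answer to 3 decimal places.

Under the Kimura two-parameter model, d = −½ ln(1 − 2P − Q) − ¼ ln(1 − 2Q).
1 − 2P − Q = 0.7935, giving −½ ln(0.7935) = 0.115651.
1 − 2Q = 0.767, giving −¼ ln(0.767) = 0.066317.
d = 0.115651 + 0.066317 = 0.181968.

0.182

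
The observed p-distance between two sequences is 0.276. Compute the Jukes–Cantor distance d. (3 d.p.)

0.344

d = −(3/4) ln(1 − 4p/3) = −0.75 ln(1 − 0.368) = −0.75 ln(0.632)
  = −0.75 × (-0.458866) = 0.344150 substitutions/site.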